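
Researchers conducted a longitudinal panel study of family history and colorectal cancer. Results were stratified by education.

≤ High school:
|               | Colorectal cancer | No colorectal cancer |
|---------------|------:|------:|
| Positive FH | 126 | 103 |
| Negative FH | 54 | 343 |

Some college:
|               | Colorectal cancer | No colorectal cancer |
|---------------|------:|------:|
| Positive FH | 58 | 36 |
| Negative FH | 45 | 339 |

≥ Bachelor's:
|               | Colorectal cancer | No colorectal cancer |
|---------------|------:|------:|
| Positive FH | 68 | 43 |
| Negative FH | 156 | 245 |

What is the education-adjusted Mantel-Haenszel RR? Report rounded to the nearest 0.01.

2.88

RR_MH = Σ(aᵢ·n₀ᵢ/nᵢ) / Σ(cᵢ·n₁ᵢ/nᵢ), with n₁ᵢ = aᵢ+bᵢ (exposed), n₀ᵢ = cᵢ+dᵢ (unexposed), nᵢ = n₁ᵢ+n₀ᵢ.
Stratum 1 (≤ High school): n₁ = 229, n₀ = 397, n = 626; a·n₀/n = 126·397/626 = 79.9073; c·n₁/n = 54·229/626 = 19.7540
Stratum 2 (Some college): n₁ = 94, n₀ = 384, n = 478; a·n₀/n = 58·384/478 = 46.5941; c·n₁/n = 45·94/478 = 8.8494
Stratum 3 (≥ Bachelor's): n₁ = 111, n₀ = 401, n = 512; a·n₀/n = 68·401/512 = 53.2578; c·n₁/n = 156·111/512 = 33.8203
RR_MH = (79.9073 + 46.5941 + 53.2578) / (19.7540 + 8.8494 + 33.8203) = 179.7593 / 62.4237 = 2.87967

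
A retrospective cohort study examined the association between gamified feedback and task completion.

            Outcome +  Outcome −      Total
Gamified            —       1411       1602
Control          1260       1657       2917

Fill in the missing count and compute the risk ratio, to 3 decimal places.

0.276

The missing cell is in the exposed row: 1602 − 1411 = 191.
So a = 191, b = 1411, c = 1260, d = 1657.
RR = [a/(a+b)] / [c/(c+d)] = (191/1602) / (1260/2917) = 0.11923/0.43195 = 0.27602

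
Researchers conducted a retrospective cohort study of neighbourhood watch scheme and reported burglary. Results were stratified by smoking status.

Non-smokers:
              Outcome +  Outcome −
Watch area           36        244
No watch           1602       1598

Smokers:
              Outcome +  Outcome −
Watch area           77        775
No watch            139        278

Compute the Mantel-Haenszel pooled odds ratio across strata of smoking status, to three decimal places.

OR_MH = Σ(aᵢdᵢ/nᵢ) / Σ(bᵢcᵢ/nᵢ), where nᵢ is the stratum total.
Stratum 1 (Non-smokers): n = 3480; a·d/n = 36·1598/3480 = 16.5310; b·c/n = 244·1602/3480 = 112.3241
Stratum 2 (Smokers): n = 1269; a·d/n = 77·278/1269 = 16.8684; b·c/n = 775·139/1269 = 84.8897
OR_MH = (16.5310 + 16.8684) / (112.3241 + 84.8897) = 33.3994 / 197.2138 = 0.16936

0.169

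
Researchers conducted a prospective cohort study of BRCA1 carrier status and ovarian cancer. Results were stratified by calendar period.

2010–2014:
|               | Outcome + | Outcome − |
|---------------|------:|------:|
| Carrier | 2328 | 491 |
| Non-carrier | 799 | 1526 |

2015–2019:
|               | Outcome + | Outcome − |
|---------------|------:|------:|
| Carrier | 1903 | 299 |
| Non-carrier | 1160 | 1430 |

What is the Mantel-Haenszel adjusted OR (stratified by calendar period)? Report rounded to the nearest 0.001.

OR_MH = Σ(aᵢdᵢ/nᵢ) / Σ(bᵢcᵢ/nᵢ), where nᵢ is the stratum total.
Stratum 1 (2010–2014): n = 5144; a·d/n = 2328·1526/5144 = 690.6159; b·c/n = 491·799/5144 = 76.2654
Stratum 2 (2015–2019): n = 4792; a·d/n = 1903·1430/4792 = 567.8819; b·c/n = 299·1160/4792 = 72.3790
OR_MH = (690.6159 + 567.8819) / (76.2654 + 72.3790) = 1258.4977 / 148.6443 = 8.46650

8.467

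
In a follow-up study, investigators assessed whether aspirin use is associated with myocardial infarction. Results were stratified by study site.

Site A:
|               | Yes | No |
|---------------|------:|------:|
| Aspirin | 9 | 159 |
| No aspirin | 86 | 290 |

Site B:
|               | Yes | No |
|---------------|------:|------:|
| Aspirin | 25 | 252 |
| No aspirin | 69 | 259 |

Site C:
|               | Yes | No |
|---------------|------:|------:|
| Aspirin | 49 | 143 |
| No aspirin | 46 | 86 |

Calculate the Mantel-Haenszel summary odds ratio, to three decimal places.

OR_MH = Σ(aᵢdᵢ/nᵢ) / Σ(bᵢcᵢ/nᵢ), where nᵢ is the stratum total.
Stratum 1 (Site A): n = 544; a·d/n = 9·290/544 = 4.7978; b·c/n = 159·86/544 = 25.1360
Stratum 2 (Site B): n = 605; a·d/n = 25·259/605 = 10.7025; b·c/n = 252·69/605 = 28.7405
Stratum 3 (Site C): n = 324; a·d/n = 49·86/324 = 13.0062; b·c/n = 143·46/324 = 20.3025
OR_MH = (4.7978 + 10.7025 + 13.0062) / (25.1360 + 28.7405 + 20.3025) = 28.5064 / 74.1790 = 0.38429

0.384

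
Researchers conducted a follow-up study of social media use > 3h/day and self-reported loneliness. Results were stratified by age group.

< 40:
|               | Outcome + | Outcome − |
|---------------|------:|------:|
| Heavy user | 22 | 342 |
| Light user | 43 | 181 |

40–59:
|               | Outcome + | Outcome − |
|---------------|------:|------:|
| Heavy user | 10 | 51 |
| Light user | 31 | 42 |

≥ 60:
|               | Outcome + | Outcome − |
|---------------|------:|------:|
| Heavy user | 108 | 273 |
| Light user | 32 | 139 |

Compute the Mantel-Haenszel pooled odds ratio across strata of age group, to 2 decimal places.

0.70

OR_MH = Σ(aᵢdᵢ/nᵢ) / Σ(bᵢcᵢ/nᵢ), where nᵢ is the stratum total.
Stratum 1 (< 40): n = 588; a·d/n = 22·181/588 = 6.7721; b·c/n = 342·43/588 = 25.0102
Stratum 2 (40–59): n = 134; a·d/n = 10·42/134 = 3.1343; b·c/n = 51·31/134 = 11.7985
Stratum 3 (≥ 60): n = 552; a·d/n = 108·139/552 = 27.1957; b·c/n = 273·32/552 = 15.8261
OR_MH = (6.7721 + 3.1343 + 27.1957) / (25.0102 + 11.7985 + 15.8261) = 37.1021 / 52.6348 = 0.70490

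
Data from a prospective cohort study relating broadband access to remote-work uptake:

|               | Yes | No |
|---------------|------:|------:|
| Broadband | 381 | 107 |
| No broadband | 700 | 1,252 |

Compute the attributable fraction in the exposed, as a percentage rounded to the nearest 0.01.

54.07

Cells: a = 381, b = 107, c = 700, d = 1252.
Risk in exposed = 381/488 = 0.78074; risk in unexposed = 700/1952 = 0.35861.
RR = 0.78074/0.35861 = 2.17714
AR% = (RR − 1)/RR × 100 = (2.17714 − 1)/2.17714 × 100 = 54.0682%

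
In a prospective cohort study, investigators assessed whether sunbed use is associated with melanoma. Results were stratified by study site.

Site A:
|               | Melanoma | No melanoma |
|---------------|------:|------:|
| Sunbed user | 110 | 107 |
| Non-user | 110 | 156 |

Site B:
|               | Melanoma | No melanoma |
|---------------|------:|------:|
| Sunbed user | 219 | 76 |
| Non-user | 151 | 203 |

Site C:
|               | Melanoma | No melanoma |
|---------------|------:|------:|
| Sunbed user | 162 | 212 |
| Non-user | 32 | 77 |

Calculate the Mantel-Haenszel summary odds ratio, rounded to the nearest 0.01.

OR_MH = Σ(aᵢdᵢ/nᵢ) / Σ(bᵢcᵢ/nᵢ), where nᵢ is the stratum total.
Stratum 1 (Site A): n = 483; a·d/n = 110·156/483 = 35.5280; b·c/n = 107·110/483 = 24.3685
Stratum 2 (Site B): n = 649; a·d/n = 219·203/649 = 68.5008; b·c/n = 76·151/649 = 17.6826
Stratum 3 (Site C): n = 483; a·d/n = 162·77/483 = 25.8261; b·c/n = 212·32/483 = 14.0455
OR_MH = (35.5280 + 68.5008 + 25.8261) / (24.3685 + 17.6826 + 14.0455) = 129.8548 / 56.0967 = 2.31484

2.31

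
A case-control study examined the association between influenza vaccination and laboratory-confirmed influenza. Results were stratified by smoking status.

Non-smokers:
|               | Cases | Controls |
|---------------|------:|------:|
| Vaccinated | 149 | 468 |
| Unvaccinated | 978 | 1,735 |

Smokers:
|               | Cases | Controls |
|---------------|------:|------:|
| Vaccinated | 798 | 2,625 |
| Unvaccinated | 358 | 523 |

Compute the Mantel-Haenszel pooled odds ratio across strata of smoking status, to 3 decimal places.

0.491

OR_MH = Σ(aᵢdᵢ/nᵢ) / Σ(bᵢcᵢ/nᵢ), where nᵢ is the stratum total.
Stratum 1 (Non-smokers): n = 3330; a·d/n = 149·1735/3330 = 77.6321; b·c/n = 468·978/3330 = 137.4486
Stratum 2 (Smokers): n = 4304; a·d/n = 798·523/4304 = 96.9689; b·c/n = 2625·358/4304 = 218.3434
OR_MH = (77.6321 + 96.9689) / (137.4486 + 218.3434) = 174.6010 / 355.7921 = 0.49074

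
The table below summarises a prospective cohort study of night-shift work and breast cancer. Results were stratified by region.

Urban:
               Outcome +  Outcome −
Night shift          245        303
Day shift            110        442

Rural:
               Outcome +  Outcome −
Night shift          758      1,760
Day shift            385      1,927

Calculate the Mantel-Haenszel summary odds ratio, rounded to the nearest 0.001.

OR_MH = Σ(aᵢdᵢ/nᵢ) / Σ(bᵢcᵢ/nᵢ), where nᵢ is the stratum total.
Stratum 1 (Urban): n = 1100; a·d/n = 245·442/1100 = 98.4455; b·c/n = 303·110/1100 = 30.3000
Stratum 2 (Rural): n = 4830; a·d/n = 758·1927/4830 = 302.4153; b·c/n = 1760·385/4830 = 140.2899
OR_MH = (98.4455 + 302.4153) / (30.3000 + 140.2899) = 400.8608 / 170.5899 = 2.34985

2.350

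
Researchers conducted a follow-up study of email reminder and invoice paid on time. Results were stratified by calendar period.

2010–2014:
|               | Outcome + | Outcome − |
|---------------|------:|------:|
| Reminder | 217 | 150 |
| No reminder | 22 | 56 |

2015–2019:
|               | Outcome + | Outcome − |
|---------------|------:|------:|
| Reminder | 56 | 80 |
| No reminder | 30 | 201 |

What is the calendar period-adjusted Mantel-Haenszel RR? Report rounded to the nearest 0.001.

2.504

RR_MH = Σ(aᵢ·n₀ᵢ/nᵢ) / Σ(cᵢ·n₁ᵢ/nᵢ), with n₁ᵢ = aᵢ+bᵢ (exposed), n₀ᵢ = cᵢ+dᵢ (unexposed), nᵢ = n₁ᵢ+n₀ᵢ.
Stratum 1 (2010–2014): n₁ = 367, n₀ = 78, n = 445; a·n₀/n = 217·78/445 = 38.0360; c·n₁/n = 22·367/445 = 18.1438
Stratum 2 (2015–2019): n₁ = 136, n₀ = 231, n = 367; a·n₀/n = 56·231/367 = 35.2480; c·n₁/n = 30·136/367 = 11.1172
RR_MH = (38.0360 + 35.2480) / (18.1438 + 11.1172) = 73.2839 / 29.2610 = 2.50449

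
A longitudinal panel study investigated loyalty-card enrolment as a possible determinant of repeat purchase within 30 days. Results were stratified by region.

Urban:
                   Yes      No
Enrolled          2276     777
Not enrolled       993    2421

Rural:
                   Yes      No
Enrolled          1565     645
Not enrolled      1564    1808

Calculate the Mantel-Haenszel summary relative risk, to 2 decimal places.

1.97

RR_MH = Σ(aᵢ·n₀ᵢ/nᵢ) / Σ(cᵢ·n₁ᵢ/nᵢ), with n₁ᵢ = aᵢ+bᵢ (exposed), n₀ᵢ = cᵢ+dᵢ (unexposed), nᵢ = n₁ᵢ+n₀ᵢ.
Stratum 1 (Urban): n₁ = 3053, n₀ = 3414, n = 6467; a·n₀/n = 2276·3414/6467 = 1201.5253; c·n₁/n = 993·3053/6467 = 468.7844
Stratum 2 (Rural): n₁ = 2210, n₀ = 3372, n = 5582; a·n₀/n = 1565·3372/5582 = 945.3923; c·n₁/n = 1564·2210/5582 = 619.2118
RR_MH = (1201.5253 + 945.3923) / (468.7844 + 619.2118) = 2146.9176 / 1087.9962 = 1.97328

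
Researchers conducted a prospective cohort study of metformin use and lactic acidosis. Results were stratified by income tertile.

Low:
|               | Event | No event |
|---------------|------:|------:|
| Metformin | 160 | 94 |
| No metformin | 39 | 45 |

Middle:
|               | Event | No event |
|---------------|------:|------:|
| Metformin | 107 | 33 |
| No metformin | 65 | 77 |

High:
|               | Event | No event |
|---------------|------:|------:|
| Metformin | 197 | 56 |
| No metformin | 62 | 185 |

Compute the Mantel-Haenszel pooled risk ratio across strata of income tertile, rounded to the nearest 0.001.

2.054

RR_MH = Σ(aᵢ·n₀ᵢ/nᵢ) / Σ(cᵢ·n₁ᵢ/nᵢ), with n₁ᵢ = aᵢ+bᵢ (exposed), n₀ᵢ = cᵢ+dᵢ (unexposed), nᵢ = n₁ᵢ+n₀ᵢ.
Stratum 1 (Low): n₁ = 254, n₀ = 84, n = 338; a·n₀/n = 160·84/338 = 39.7633; c·n₁/n = 39·254/338 = 29.3077
Stratum 2 (Middle): n₁ = 140, n₀ = 142, n = 282; a·n₀/n = 107·142/282 = 53.8794; c·n₁/n = 65·140/282 = 32.2695
Stratum 3 (High): n₁ = 253, n₀ = 247, n = 500; a·n₀/n = 197·247/500 = 97.3180; c·n₁/n = 62·253/500 = 31.3720
RR_MH = (39.7633 + 53.8794 + 97.3180) / (29.3077 + 32.2695 + 31.3720) = 190.9607 / 92.9492 = 2.05446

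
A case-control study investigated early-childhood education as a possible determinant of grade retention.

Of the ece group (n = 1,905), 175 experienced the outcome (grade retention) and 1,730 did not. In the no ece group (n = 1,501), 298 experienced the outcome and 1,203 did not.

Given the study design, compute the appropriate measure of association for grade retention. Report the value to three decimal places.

0.408

From the description: a = 175, b = 1730, c = 298, d = 1203.
This is a case-control study: participants were sampled on outcome status, so risks in the source population cannot be estimated directly — relative risk is not valid here. The odds ratio is the appropriate measure.
OR = (a·d)/(b·c) = (175 × 1203) / (1730 × 298) = 210525 / 515540 = 0.40836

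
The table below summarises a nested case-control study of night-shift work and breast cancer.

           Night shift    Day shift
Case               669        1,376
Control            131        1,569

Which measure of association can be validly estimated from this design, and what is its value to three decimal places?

5.823

Reading the table with exposure as columns: a = 669 (Night shift, case), b = 131 (Night shift, non-case), c = 1376 (Day shift, case), d = 1569.
This is a nested case-control study: participants were sampled on outcome status, so risks in the source population cannot be estimated directly — relative risk is not valid here. The odds ratio is the appropriate measure.
OR = (a·d)/(b·c) = (669 × 1569) / (131 × 1376) = 1049661 / 180256 = 5.82317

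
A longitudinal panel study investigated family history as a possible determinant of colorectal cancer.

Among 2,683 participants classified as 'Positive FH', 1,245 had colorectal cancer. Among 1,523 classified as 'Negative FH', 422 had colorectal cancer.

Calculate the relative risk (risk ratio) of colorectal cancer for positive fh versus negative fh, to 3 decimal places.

1.675

From the description: a = 1245, b = 1438, c = 422, d = 1101.
Risk in exposed = 1245/2683 = 0.46403; risk in unexposed = 422/1523 = 0.27708.
RR = 0.46403 / 0.27708 = 1.67470
The risk among the exposed is 1.67 times that among the unexposed.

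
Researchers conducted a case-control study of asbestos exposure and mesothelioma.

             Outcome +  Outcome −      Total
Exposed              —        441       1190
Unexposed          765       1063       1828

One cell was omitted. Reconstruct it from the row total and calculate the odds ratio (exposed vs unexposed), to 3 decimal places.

2.360

The missing cell is in the exposed row: 1190 − 441 = 749.
So a = 749, b = 441, c = 765, d = 1063.
OR = (a·d)/(b·c) = (749 × 1063) / (441 × 765) = 796187 / 337365 = 2.36002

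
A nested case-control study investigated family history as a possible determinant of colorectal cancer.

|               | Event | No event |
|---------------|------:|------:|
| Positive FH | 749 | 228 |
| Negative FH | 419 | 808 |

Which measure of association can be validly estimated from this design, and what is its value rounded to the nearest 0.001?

6.335

Cells: a = 749, b = 228, c = 419, d = 808.
This is a nested case-control study: participants were sampled on outcome status, so risks in the source population cannot be estimated directly — relative risk is not valid here. The odds ratio is the appropriate measure.
OR = (a·d)/(b·c) = (749 × 808) / (228 × 419) = 605192 / 95532 = 6.33497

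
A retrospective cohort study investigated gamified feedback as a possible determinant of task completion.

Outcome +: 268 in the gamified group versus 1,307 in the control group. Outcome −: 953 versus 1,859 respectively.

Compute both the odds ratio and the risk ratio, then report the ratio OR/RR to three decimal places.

0.752

From the description: a = 268, b = 953, c = 1307, d = 1859.
OR = (268·1859)/(953·1307) = 498212/1245571 = 0.39999
Risk in exposed = 268/1221 = 0.21949; risk in unexposed = 1307/3166 = 0.41282; RR = 0.53169
OR/RR = 0.39999 / 0.53169 = 0.75230
The outcome is not rare, so the OR lies further from 1 than the RR.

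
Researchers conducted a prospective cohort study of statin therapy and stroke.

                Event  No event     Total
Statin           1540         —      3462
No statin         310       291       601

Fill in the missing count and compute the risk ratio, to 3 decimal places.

The missing cell is in the exposed row: 3462 − 1540 = 1922.
So a = 1540, b = 1922, c = 310, d = 291.
RR = [a/(a+b)] / [c/(c+d)] = (1540/3462) / (310/601) = 0.44483/0.51581 = 0.86240

0.862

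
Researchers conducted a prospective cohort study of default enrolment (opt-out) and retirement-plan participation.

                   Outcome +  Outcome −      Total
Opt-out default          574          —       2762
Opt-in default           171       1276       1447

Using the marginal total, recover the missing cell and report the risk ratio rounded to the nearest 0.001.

The missing cell is in the exposed row: 2762 − 574 = 2188.
So a = 574, b = 2188, c = 171, d = 1276.
RR = [a/(a+b)] / [c/(c+d)] = (574/2762) / (171/1447) = 0.20782/0.11818 = 1.75857

1.759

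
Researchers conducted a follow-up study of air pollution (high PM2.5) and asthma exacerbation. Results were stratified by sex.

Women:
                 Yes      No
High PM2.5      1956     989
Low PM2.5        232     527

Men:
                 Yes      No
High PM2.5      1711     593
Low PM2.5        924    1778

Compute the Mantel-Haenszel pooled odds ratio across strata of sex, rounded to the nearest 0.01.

5.17

OR_MH = Σ(aᵢdᵢ/nᵢ) / Σ(bᵢcᵢ/nᵢ), where nᵢ is the stratum total.
Stratum 1 (Women): n = 3704; a·d/n = 1956·527/3704 = 278.2970; b·c/n = 989·232/3704 = 61.9460
Stratum 2 (Men): n = 5006; a·d/n = 1711·1778/5006 = 607.7024; b·c/n = 593·924/5006 = 109.4551
OR_MH = (278.2970 + 607.7024) / (61.9460 + 109.4551) = 885.9993 / 171.4011 = 5.16916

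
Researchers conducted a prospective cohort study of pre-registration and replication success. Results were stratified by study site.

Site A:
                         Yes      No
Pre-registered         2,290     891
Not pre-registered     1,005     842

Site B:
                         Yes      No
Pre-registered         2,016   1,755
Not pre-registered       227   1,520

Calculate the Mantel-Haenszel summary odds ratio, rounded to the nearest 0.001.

3.751

OR_MH = Σ(aᵢdᵢ/nᵢ) / Σ(bᵢcᵢ/nᵢ), where nᵢ is the stratum total.
Stratum 1 (Site A): n = 5028; a·d/n = 2290·842/5028 = 383.4885; b·c/n = 891·1005/5028 = 178.0937
Stratum 2 (Site B): n = 5518; a·d/n = 2016·1520/5518 = 555.3316; b·c/n = 1755·227/5518 = 72.1974
OR_MH = (383.4885 + 555.3316) / (178.0937 + 72.1974) = 938.8201 / 250.2910 = 3.75091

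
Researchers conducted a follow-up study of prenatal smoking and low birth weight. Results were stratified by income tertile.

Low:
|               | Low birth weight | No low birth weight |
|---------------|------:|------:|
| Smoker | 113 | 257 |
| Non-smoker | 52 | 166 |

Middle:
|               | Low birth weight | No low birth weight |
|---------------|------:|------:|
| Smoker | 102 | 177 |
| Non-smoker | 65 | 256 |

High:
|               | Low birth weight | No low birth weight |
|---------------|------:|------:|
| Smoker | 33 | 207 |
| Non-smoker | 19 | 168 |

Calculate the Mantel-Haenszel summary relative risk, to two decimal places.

1.51

RR_MH = Σ(aᵢ·n₀ᵢ/nᵢ) / Σ(cᵢ·n₁ᵢ/nᵢ), with n₁ᵢ = aᵢ+bᵢ (exposed), n₀ᵢ = cᵢ+dᵢ (unexposed), nᵢ = n₁ᵢ+n₀ᵢ.
Stratum 1 (Low): n₁ = 370, n₀ = 218, n = 588; a·n₀/n = 113·218/588 = 41.8946; c·n₁/n = 52·370/588 = 32.7211
Stratum 2 (Middle): n₁ = 279, n₀ = 321, n = 600; a·n₀/n = 102·321/600 = 54.5700; c·n₁/n = 65·279/600 = 30.2250
Stratum 3 (High): n₁ = 240, n₀ = 187, n = 427; a·n₀/n = 33·187/427 = 14.4520; c·n₁/n = 19·240/427 = 10.6792
RR_MH = (41.8946 + 54.5700 + 14.4520) / (32.7211 + 30.2250 + 10.6792) = 110.9165 / 73.6252 = 1.50650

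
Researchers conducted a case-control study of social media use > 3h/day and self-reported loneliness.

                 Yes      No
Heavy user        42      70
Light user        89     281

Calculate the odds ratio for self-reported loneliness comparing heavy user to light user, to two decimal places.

Cells: a = 42, b = 70, c = 89, d = 281.
OR = (a·d)/(b·c) = (42 × 281) / (70 × 89) = 11802 / 6230 = 1.89438
The odds of self-reported loneliness are about 1.89 times as high in the heavy user group.

1.89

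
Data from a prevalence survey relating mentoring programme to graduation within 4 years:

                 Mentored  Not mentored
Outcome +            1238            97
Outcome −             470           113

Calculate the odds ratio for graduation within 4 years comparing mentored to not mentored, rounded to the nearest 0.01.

Reading the table with exposure as columns: a = 1238 (Mentored, case), b = 470 (Mentored, non-case), c = 97 (Not mentored, case), d = 113.
OR = (a·d)/(b·c) = (1238 × 113) / (470 × 97) = 139894 / 45590 = 3.06852
The odds of graduation within 4 years are about 3.07 times as high in the mentored group.

3.07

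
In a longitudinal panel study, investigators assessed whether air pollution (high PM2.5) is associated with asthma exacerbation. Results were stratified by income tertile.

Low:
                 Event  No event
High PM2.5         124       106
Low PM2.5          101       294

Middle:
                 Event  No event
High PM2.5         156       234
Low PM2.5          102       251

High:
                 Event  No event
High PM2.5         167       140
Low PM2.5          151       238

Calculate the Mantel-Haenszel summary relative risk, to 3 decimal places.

RR_MH = Σ(aᵢ·n₀ᵢ/nᵢ) / Σ(cᵢ·n₁ᵢ/nᵢ), with n₁ᵢ = aᵢ+bᵢ (exposed), n₀ᵢ = cᵢ+dᵢ (unexposed), nᵢ = n₁ᵢ+n₀ᵢ.
Stratum 1 (Low): n₁ = 230, n₀ = 395, n = 625; a·n₀/n = 124·395/625 = 78.3680; c·n₁/n = 101·230/625 = 37.1680
Stratum 2 (Middle): n₁ = 390, n₀ = 353, n = 743; a·n₀/n = 156·353/743 = 74.1157; c·n₁/n = 102·390/743 = 53.5397
Stratum 3 (High): n₁ = 307, n₀ = 389, n = 696; a·n₀/n = 167·389/696 = 93.3376; c·n₁/n = 151·307/696 = 66.6049
RR_MH = (78.3680 + 74.1157 + 93.3376) / (37.1680 + 53.5397 + 66.6049) = 245.8214 / 157.3126 = 1.56263

1.563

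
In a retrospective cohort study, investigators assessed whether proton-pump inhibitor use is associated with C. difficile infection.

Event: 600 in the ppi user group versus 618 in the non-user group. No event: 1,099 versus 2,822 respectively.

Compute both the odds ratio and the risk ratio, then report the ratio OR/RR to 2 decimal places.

1.27

From the description: a = 600, b = 1099, c = 618, d = 2822.
OR = (600·2822)/(1099·618) = 1693200/679182 = 2.49300
Risk in exposed = 600/1699 = 0.35315; risk in unexposed = 618/3440 = 0.17965; RR = 1.96575
OR/RR = 2.49300 / 1.96575 = 1.26822
The outcome is not rare, so the OR lies further from 1 than the RR.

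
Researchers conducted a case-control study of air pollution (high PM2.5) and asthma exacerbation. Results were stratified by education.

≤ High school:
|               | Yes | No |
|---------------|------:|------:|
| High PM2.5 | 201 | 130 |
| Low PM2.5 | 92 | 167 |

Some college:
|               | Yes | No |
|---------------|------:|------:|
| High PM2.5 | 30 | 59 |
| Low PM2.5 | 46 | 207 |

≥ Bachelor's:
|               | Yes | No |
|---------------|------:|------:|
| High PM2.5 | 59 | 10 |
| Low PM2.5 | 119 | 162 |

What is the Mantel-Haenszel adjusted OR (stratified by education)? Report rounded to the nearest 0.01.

OR_MH = Σ(aᵢdᵢ/nᵢ) / Σ(bᵢcᵢ/nᵢ), where nᵢ is the stratum total.
Stratum 1 (≤ High school): n = 590; a·d/n = 201·167/590 = 56.8932; b·c/n = 130·92/590 = 20.2712
Stratum 2 (Some college): n = 342; a·d/n = 30·207/342 = 18.1579; b·c/n = 59·46/342 = 7.9357
Stratum 3 (≥ Bachelor's): n = 350; a·d/n = 59·162/350 = 27.3086; b·c/n = 10·119/350 = 3.4000
OR_MH = (56.8932 + 18.1579 + 27.3086) / (20.2712 + 7.9357 + 3.4000) = 102.3597 / 31.6069 = 3.23853

3.24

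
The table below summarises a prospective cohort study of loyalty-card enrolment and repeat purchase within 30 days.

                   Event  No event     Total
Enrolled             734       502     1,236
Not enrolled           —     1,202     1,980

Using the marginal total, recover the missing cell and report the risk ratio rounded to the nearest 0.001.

1.511

The missing cell is in the unexposed row: 1980 − 1202 = 778.
So a = 734, b = 502, c = 778, d = 1202.
RR = [a/(a+b)] / [c/(c+d)] = (734/1236) / (778/1980) = 0.59385/0.39293 = 1.51134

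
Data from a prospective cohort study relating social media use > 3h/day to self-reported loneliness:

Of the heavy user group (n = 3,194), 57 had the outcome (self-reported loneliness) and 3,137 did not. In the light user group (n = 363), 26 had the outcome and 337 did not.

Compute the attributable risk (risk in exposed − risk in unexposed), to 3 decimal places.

From the description: a = 57, b = 3137, c = 26, d = 337.
Risk in exposed = 57/3194 = 0.017846; risk in unexposed = 26/363 = 0.071625.
Risk difference = 0.017846 − 0.071625 = -0.053779

-0.054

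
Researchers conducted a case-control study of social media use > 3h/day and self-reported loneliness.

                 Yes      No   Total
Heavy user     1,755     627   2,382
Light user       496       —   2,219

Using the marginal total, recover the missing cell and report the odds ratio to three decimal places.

The missing cell is in the unexposed row: 2219 − 496 = 1723.
So a = 1755, b = 627, c = 496, d = 1723.
OR = (a·d)/(b·c) = (1755 × 1723) / (627 × 496) = 3023865 / 310992 = 9.72329

9.723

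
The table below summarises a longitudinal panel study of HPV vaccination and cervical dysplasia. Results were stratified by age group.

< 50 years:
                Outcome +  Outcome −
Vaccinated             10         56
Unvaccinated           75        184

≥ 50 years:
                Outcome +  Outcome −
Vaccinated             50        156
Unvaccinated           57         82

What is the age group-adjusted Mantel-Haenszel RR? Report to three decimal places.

0.571

RR_MH = Σ(aᵢ·n₀ᵢ/nᵢ) / Σ(cᵢ·n₁ᵢ/nᵢ), with n₁ᵢ = aᵢ+bᵢ (exposed), n₀ᵢ = cᵢ+dᵢ (unexposed), nᵢ = n₁ᵢ+n₀ᵢ.
Stratum 1 (< 50 years): n₁ = 66, n₀ = 259, n = 325; a·n₀/n = 10·259/325 = 7.9692; c·n₁/n = 75·66/325 = 15.2308
Stratum 2 (≥ 50 years): n₁ = 206, n₀ = 139, n = 345; a·n₀/n = 50·139/345 = 20.1449; c·n₁/n = 57·206/345 = 34.0348
RR_MH = (7.9692 + 20.1449) / (15.2308 + 34.0348) = 28.1142 / 49.2656 = 0.57067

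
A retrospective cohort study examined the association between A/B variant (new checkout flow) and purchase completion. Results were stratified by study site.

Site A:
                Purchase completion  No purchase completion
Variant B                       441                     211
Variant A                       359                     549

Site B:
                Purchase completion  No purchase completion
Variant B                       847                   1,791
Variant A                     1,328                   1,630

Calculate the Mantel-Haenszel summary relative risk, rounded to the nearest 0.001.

RR_MH = Σ(aᵢ·n₀ᵢ/nᵢ) / Σ(cᵢ·n₁ᵢ/nᵢ), with n₁ᵢ = aᵢ+bᵢ (exposed), n₀ᵢ = cᵢ+dᵢ (unexposed), nᵢ = n₁ᵢ+n₀ᵢ.
Stratum 1 (Site A): n₁ = 652, n₀ = 908, n = 1560; a·n₀/n = 441·908/1560 = 256.6846; c·n₁/n = 359·652/1560 = 150.0436
Stratum 2 (Site B): n₁ = 2638, n₀ = 2958, n = 5596; a·n₀/n = 847·2958/5596 = 447.7173; c·n₁/n = 1328·2638/5596 = 626.0300
RR_MH = (256.6846 + 447.7173) / (150.0436 + 626.0300) = 704.4019 / 776.0736 = 0.90765

0.908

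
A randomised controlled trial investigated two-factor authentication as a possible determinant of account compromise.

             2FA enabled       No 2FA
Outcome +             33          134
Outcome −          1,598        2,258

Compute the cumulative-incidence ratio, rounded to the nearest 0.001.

Reading the table with exposure as columns: a = 33 (2FA enabled, case), b = 1598 (2FA enabled, non-case), c = 134 (No 2FA, case), d = 2258.
Risk in exposed = 33/1631 = 0.02023; risk in unexposed = 134/2392 = 0.05602.
RR = 0.02023 / 0.05602 = 0.36117
The risk is 64% lower among the exposed than among the unexposed.

0.361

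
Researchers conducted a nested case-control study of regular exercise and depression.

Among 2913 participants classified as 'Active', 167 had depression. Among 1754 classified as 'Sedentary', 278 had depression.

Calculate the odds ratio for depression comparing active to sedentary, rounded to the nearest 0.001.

From the description: a = 167, b = 2746, c = 278, d = 1476.
OR = (a·d)/(b·c) = (167 × 1476) / (2746 × 278) = 246492 / 763388 = 0.32289
Exposure is associated with lower odds of depression (OR = 0.32 < 1).

0.323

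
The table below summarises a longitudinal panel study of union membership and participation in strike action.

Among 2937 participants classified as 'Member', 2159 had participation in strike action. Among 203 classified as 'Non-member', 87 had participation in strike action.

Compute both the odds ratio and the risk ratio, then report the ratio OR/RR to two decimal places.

From the description: a = 2159, b = 778, c = 87, d = 116.
OR = (2159·116)/(778·87) = 250444/67686 = 3.70009
Risk in exposed = 2159/2937 = 0.73510; risk in unexposed = 87/203 = 0.42857; RR = 1.71524
OR/RR = 3.70009 / 1.71524 = 2.15718
The outcome is not rare, so the OR lies further from 1 than the RR.

2.16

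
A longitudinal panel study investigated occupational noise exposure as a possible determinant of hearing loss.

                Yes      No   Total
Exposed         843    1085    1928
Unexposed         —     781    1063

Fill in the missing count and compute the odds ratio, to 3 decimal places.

2.152

The missing cell is in the unexposed row: 1063 − 781 = 282.
So a = 843, b = 1085, c = 282, d = 781.
OR = (a·d)/(b·c) = (843 × 781) / (1085 × 282) = 658383 / 305970 = 2.15179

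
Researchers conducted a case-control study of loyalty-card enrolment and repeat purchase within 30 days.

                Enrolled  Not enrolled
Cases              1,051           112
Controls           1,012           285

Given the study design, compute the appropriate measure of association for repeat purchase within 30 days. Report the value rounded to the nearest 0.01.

Reading the table with exposure as columns: a = 1051 (Enrolled, case), b = 1012 (Enrolled, non-case), c = 112 (Not enrolled, case), d = 285.
This is a case-control study: participants were sampled on outcome status, so risks in the source population cannot be estimated directly — relative risk is not valid here. The odds ratio is the appropriate measure.
OR = (a·d)/(b·c) = (1051 × 285) / (1012 × 112) = 299535 / 113344 = 2.64271

2.64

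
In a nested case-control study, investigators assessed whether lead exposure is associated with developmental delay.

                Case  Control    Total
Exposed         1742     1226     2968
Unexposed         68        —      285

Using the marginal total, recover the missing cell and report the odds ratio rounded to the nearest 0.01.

4.53

The missing cell is in the unexposed row: 285 − 68 = 217.
So a = 1742, b = 1226, c = 68, d = 217.
OR = (a·d)/(b·c) = (1742 × 217) / (1226 × 68) = 378014 / 83368 = 4.53428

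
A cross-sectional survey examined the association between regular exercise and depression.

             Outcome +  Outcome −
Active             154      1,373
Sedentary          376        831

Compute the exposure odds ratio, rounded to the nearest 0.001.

Cells: a = 154, b = 1373, c = 376, d = 831.
OR = (a·d)/(b·c) = (154 × 831) / (1373 × 376) = 127974 / 516248 = 0.24789
Exposure is associated with lower odds of depression (OR = 0.25 < 1).

0.248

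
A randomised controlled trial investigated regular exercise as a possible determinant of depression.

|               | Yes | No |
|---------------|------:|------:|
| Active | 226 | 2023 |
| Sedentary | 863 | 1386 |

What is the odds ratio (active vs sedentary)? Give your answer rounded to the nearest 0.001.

Cells: a = 226, b = 2023, c = 863, d = 1386.
OR = (a·d)/(b·c) = (226 × 1386) / (2023 × 863) = 313236 / 1745849 = 0.17942
Exposure is associated with lower odds of depression (OR = 0.18 < 1).

0.179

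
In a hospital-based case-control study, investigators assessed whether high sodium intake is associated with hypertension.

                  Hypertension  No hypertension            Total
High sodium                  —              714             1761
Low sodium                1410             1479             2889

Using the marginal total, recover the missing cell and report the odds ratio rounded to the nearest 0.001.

1.538

The missing cell is in the exposed row: 1761 − 714 = 1047.
So a = 1047, b = 714, c = 1410, d = 1479.
OR = (a·d)/(b·c) = (1047 × 1479) / (714 × 1410) = 1548513 / 1006740 = 1.53815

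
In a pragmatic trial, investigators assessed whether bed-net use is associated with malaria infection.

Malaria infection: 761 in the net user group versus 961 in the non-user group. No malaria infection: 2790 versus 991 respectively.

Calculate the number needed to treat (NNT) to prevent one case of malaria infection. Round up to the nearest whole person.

4

Risk in treated group = 761/3551 = 0.21431; risk in control = 961/1952 = 0.49232.
Absolute risk reduction = 0.49232 − 0.21431 = 0.27801
NNT = 1 / ARR = 1 / 0.27801 = 3.597 → round up → 4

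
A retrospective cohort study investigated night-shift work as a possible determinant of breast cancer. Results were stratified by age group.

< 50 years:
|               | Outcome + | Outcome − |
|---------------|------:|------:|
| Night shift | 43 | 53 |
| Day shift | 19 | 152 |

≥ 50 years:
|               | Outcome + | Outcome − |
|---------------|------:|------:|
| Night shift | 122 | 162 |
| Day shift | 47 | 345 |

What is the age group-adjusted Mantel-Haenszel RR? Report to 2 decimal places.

3.70

RR_MH = Σ(aᵢ·n₀ᵢ/nᵢ) / Σ(cᵢ·n₁ᵢ/nᵢ), with n₁ᵢ = aᵢ+bᵢ (exposed), n₀ᵢ = cᵢ+dᵢ (unexposed), nᵢ = n₁ᵢ+n₀ᵢ.
Stratum 1 (< 50 years): n₁ = 96, n₀ = 171, n = 267; a·n₀/n = 43·171/267 = 27.5393; c·n₁/n = 19·96/267 = 6.8315
Stratum 2 (≥ 50 years): n₁ = 284, n₀ = 392, n = 676; a·n₀/n = 122·392/676 = 70.7456; c·n₁/n = 47·284/676 = 19.7456
RR_MH = (27.5393 + 70.7456) / (6.8315 + 19.7456) = 98.2849 / 26.5770 = 3.69812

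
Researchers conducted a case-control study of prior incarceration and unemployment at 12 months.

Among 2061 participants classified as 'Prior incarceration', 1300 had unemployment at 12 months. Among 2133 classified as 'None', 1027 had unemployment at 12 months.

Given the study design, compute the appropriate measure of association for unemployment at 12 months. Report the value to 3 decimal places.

1.840

From the description: a = 1300, b = 761, c = 1027, d = 1106.
This is a case-control study: participants were sampled on outcome status, so risks in the source population cannot be estimated directly — relative risk is not valid here. The odds ratio is the appropriate measure.
OR = (a·d)/(b·c) = (1300 × 1106) / (761 × 1027) = 1437800 / 781547 = 1.83968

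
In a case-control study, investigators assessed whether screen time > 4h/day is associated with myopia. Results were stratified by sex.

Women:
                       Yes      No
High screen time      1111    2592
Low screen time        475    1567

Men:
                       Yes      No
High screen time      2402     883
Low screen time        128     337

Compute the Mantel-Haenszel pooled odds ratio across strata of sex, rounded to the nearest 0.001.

OR_MH = Σ(aᵢdᵢ/nᵢ) / Σ(bᵢcᵢ/nᵢ), where nᵢ is the stratum total.
Stratum 1 (Women): n = 5745; a·d/n = 1111·1567/5745 = 303.0352; b·c/n = 2592·475/5745 = 214.3081
Stratum 2 (Men): n = 3750; a·d/n = 2402·337/3750 = 215.8597; b·c/n = 883·128/3750 = 30.1397
OR_MH = (303.0352 + 215.8597) / (214.3081 + 30.1397) = 518.8949 / 244.4478 = 2.12272

2.123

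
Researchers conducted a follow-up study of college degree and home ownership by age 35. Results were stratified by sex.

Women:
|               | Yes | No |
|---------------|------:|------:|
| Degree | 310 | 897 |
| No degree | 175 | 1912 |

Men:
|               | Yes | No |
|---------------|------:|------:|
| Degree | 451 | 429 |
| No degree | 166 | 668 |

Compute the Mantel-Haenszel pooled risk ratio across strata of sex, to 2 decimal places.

RR_MH = Σ(aᵢ·n₀ᵢ/nᵢ) / Σ(cᵢ·n₁ᵢ/nᵢ), with n₁ᵢ = aᵢ+bᵢ (exposed), n₀ᵢ = cᵢ+dᵢ (unexposed), nᵢ = n₁ᵢ+n₀ᵢ.
Stratum 1 (Women): n₁ = 1207, n₀ = 2087, n = 3294; a·n₀/n = 310·2087/3294 = 196.4086; c·n₁/n = 175·1207/3294 = 64.1242
Stratum 2 (Men): n₁ = 880, n₀ = 834, n = 1714; a·n₀/n = 451·834/1714 = 219.4481; c·n₁/n = 166·880/1714 = 85.2275
RR_MH = (196.4086 + 219.4481) / (64.1242 + 85.2275) = 415.8567 / 149.3517 = 2.78441

2.78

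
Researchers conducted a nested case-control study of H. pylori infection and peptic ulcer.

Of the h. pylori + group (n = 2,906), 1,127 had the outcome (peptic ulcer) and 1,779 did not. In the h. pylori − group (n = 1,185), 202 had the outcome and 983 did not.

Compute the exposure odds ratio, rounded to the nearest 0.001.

3.083

From the description: a = 1127, b = 1779, c = 202, d = 983.
OR = (a·d)/(b·c) = (1127 × 983) / (1779 × 202) = 1107841 / 359358 = 3.08283
The odds of peptic ulcer are about 3.08 times as high in the h. pylori + group.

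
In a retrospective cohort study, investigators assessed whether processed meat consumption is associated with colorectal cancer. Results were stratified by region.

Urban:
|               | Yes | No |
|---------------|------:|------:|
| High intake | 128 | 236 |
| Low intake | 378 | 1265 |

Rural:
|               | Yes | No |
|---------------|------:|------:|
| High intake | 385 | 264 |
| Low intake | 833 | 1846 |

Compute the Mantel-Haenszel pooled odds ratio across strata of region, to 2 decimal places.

2.66

OR_MH = Σ(aᵢdᵢ/nᵢ) / Σ(bᵢcᵢ/nᵢ), where nᵢ is the stratum total.
Stratum 1 (Urban): n = 2007; a·d/n = 128·1265/2007 = 80.6776; b·c/n = 236·378/2007 = 44.4484
Stratum 2 (Rural): n = 3328; a·d/n = 385·1846/3328 = 213.5547; b·c/n = 264·833/3328 = 66.0793
OR_MH = (80.6776 + 213.5547) / (44.4484 + 66.0793) = 294.2323 / 110.5278 = 2.66207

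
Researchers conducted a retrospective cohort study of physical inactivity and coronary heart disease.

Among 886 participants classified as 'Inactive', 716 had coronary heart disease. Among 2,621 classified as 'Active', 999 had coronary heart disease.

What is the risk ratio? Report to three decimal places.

2.120

From the description: a = 716, b = 170, c = 999, d = 1622.
Risk in exposed = 716/886 = 0.80813; risk in unexposed = 999/2621 = 0.38115.
RR = 0.80813 / 0.38115 = 2.12022
The risk among the exposed is 2.12 times that among the unexposed.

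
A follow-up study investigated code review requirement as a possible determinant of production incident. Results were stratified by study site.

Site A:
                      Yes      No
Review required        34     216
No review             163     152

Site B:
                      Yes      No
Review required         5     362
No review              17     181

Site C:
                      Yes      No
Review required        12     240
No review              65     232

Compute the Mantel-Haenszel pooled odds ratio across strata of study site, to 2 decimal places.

OR_MH = Σ(aᵢdᵢ/nᵢ) / Σ(bᵢcᵢ/nᵢ), where nᵢ is the stratum total.
Stratum 1 (Site A): n = 565; a·d/n = 34·152/565 = 9.1469; b·c/n = 216·163/565 = 62.3150
Stratum 2 (Site B): n = 565; a·d/n = 5·181/565 = 1.6018; b·c/n = 362·17/565 = 10.8920
Stratum 3 (Site C): n = 549; a·d/n = 12·232/549 = 5.0710; b·c/n = 240·65/549 = 28.4153
OR_MH = (9.1469 + 1.6018 + 5.0710) / (62.3150 + 10.8920 + 28.4153) = 15.8197 / 101.6224 = 0.15567

0.16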